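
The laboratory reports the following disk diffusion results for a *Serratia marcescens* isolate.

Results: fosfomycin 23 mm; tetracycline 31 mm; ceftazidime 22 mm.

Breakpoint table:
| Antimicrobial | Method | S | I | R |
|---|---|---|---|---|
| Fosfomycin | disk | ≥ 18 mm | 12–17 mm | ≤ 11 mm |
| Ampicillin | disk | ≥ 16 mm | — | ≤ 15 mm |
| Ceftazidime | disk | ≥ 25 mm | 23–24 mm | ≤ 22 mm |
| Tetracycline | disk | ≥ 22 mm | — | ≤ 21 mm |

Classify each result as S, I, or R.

Fosfomycin: 23 mm is ≥ 18 mm ⇒ S
Tetracycline 31 mm: ≥ 22 mm ⇒ Susceptible
Ceftazidime (22 mm) ≤ 22 mm → resistant

S, S, R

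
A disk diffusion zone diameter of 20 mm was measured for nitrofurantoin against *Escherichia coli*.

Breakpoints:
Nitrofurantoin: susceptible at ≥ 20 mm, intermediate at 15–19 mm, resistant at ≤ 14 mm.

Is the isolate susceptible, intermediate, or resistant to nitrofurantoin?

S

Nitrofurantoin (20 mm) ≥ 20 mm → S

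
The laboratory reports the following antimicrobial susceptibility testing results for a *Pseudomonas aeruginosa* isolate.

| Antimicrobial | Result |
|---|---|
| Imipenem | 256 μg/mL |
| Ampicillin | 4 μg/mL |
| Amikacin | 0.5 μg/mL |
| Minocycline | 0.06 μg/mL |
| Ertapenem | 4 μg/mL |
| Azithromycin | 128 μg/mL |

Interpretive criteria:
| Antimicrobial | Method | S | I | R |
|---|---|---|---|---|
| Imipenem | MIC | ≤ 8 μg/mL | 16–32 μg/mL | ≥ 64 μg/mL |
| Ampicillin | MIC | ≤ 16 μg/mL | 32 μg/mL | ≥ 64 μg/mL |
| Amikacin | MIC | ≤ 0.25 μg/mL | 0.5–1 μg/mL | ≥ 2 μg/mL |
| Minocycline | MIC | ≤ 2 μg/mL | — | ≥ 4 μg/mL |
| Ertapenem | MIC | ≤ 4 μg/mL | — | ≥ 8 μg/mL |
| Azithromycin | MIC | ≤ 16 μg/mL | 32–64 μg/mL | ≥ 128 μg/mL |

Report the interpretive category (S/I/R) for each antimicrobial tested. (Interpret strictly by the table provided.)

R, S, I, S, S, R

Imipenem 256 μg/mL: ≥ 64 μg/mL ⇒ Resistant
Ampicillin (4 μg/mL) ≤ 16 μg/mL → Susceptible
Amikacin 0.5 μg/mL: in 0.5–1 μg/mL ⇒ intermediate
Minocycline 0.06 μg/mL: ≤ 2 μg/mL — S
Ertapenem (4 μg/mL) ≤ 4 μg/mL ⇒ susceptible
Azithromycin: 128 μg/mL is ≥ 128 μg/mL ⇒ Resistant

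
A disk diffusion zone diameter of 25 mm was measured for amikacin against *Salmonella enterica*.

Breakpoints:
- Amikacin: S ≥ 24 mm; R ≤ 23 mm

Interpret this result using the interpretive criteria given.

Susceptible

Amikacin (25 mm) ≥ 24 mm → S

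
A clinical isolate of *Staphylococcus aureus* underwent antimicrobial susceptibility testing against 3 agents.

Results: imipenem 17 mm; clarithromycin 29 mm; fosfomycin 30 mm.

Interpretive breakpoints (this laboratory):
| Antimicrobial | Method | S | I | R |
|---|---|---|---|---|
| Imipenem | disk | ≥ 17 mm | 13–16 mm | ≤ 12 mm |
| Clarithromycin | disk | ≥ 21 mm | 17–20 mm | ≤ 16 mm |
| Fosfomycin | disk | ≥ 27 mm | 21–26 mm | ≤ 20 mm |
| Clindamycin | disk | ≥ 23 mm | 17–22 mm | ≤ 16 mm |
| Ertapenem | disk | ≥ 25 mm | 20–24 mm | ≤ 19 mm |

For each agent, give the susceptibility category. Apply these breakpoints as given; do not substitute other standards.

S, S, S

Imipenem: 17 mm is ≥ 17 mm ⇒ Susceptible
Clarithromycin 29 mm: ≥ 21 mm → S
Fosfomycin: 30 mm is ≥ 27 mm ⇒ S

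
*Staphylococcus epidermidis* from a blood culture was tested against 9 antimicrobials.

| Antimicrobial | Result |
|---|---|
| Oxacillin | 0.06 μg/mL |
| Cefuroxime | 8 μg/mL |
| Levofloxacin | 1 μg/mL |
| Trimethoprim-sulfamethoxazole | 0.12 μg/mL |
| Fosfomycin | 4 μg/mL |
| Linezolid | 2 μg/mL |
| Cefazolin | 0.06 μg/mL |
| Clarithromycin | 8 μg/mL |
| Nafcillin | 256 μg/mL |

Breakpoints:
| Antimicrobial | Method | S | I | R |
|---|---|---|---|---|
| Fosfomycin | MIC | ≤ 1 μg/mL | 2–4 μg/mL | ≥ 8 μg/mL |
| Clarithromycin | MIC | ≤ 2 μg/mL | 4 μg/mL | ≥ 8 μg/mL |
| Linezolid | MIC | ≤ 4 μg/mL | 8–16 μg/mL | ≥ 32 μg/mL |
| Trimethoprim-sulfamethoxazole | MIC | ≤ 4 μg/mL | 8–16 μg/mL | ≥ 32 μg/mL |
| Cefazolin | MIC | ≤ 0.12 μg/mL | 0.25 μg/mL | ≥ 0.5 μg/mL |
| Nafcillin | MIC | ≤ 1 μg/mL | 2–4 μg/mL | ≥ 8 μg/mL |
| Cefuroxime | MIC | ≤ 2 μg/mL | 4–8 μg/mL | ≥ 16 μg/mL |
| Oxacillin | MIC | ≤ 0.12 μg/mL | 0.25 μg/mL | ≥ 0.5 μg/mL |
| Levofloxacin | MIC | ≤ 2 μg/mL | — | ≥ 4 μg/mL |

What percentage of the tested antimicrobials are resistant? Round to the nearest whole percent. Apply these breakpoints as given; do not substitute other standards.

22%

Oxacillin (0.06 μg/mL) ≤ 0.12 μg/mL → Susceptible
Cefuroxime: 8 μg/mL is in 4–8 μg/mL → Intermediate
Levofloxacin 1 μg/mL: ≤ 2 μg/mL — S
Trimethoprim-sulfamethoxazole 0.12 μg/mL: ≤ 4 μg/mL ⇒ Susceptible
Fosfomycin (4 μg/mL) in 2–4 μg/mL — I
Linezolid 2 μg/mL: ≤ 4 μg/mL → susceptible
Cefazolin 0.06 μg/mL: ≤ 0.12 μg/mL → susceptible
Clarithromycin (8 μg/mL) ≥ 8 μg/mL — Resistant
Nafcillin: 256 μg/mL is ≥ 8 μg/mL ⇒ R
Resistant: 2/9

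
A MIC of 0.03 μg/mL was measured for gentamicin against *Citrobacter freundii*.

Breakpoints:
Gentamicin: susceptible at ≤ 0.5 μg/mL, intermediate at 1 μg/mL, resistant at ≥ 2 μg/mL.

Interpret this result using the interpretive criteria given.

Gentamicin: 0.03 μg/mL is ≤ 0.5 μg/mL — susceptible

S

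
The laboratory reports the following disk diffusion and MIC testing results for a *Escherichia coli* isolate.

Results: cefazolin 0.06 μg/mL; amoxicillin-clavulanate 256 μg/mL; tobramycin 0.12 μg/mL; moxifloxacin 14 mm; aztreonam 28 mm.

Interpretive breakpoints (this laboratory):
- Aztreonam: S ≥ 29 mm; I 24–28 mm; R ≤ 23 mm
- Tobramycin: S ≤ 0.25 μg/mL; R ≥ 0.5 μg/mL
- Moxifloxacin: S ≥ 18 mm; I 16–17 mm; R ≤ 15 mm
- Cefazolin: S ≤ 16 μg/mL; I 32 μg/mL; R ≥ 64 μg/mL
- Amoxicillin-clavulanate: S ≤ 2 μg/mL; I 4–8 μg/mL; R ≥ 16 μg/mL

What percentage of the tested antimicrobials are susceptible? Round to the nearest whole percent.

Cefazolin 0.06 μg/mL: ≤ 16 μg/mL — susceptible
Amoxicillin-clavulanate (256 μg/mL) ≥ 16 μg/mL ⇒ Resistant
Tobramycin: 0.12 μg/mL is ≤ 0.25 μg/mL ⇒ S
Moxifloxacin (14 mm) ≤ 15 mm — R
Aztreonam (28 mm) in 24–28 mm — I
Susceptible: 2/5

40%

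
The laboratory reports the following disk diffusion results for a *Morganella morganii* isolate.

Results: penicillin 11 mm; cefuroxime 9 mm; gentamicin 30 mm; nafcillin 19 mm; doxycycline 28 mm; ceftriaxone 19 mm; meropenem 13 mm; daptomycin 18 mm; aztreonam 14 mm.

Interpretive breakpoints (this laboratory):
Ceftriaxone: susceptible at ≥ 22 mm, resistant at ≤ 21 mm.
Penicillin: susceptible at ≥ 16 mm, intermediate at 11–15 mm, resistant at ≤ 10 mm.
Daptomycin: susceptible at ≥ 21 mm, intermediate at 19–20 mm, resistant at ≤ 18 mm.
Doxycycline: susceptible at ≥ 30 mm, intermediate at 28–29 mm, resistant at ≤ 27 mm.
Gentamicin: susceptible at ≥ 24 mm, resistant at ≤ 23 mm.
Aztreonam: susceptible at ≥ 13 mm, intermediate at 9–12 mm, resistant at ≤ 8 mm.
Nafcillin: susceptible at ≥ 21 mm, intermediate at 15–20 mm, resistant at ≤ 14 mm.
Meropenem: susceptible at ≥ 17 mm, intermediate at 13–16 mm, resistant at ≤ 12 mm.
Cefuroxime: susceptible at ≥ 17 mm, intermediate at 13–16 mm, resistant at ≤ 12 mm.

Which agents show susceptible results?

Penicillin 11 mm: in 11–15 mm — Intermediate
Cefuroxime: 9 mm is ≤ 12 mm — Resistant
Gentamicin: 30 mm is ≥ 24 mm → Susceptible
Nafcillin: 19 mm is in 15–20 mm ⇒ intermediate
Doxycycline 28 mm: in 28–29 mm — intermediate
Ceftriaxone (19 mm) ≤ 21 mm → Resistant
Meropenem: 13 mm is in 13–16 mm → intermediate
Daptomycin 18 mm: ≤ 18 mm — resistant
Aztreonam: 14 mm is ≥ 13 mm — S

gentamicin, aztreonam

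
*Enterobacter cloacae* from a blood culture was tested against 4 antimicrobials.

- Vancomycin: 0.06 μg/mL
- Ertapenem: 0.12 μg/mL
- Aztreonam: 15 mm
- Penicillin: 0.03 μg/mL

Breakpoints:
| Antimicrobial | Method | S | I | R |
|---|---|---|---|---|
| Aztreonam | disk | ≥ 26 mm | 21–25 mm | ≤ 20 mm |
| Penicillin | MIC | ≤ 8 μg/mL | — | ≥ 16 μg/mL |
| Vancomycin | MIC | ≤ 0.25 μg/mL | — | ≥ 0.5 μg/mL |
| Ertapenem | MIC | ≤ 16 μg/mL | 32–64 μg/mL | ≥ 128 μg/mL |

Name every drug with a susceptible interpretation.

Vancomycin (0.06 μg/mL) ≤ 0.25 μg/mL → susceptible
Ertapenem 0.12 μg/mL: ≤ 16 μg/mL ⇒ Susceptible
Aztreonam 15 mm: ≤ 20 mm — resistant
Penicillin (0.03 μg/mL) ≤ 8 μg/mL → S

vancomycin, ertapenem, penicillin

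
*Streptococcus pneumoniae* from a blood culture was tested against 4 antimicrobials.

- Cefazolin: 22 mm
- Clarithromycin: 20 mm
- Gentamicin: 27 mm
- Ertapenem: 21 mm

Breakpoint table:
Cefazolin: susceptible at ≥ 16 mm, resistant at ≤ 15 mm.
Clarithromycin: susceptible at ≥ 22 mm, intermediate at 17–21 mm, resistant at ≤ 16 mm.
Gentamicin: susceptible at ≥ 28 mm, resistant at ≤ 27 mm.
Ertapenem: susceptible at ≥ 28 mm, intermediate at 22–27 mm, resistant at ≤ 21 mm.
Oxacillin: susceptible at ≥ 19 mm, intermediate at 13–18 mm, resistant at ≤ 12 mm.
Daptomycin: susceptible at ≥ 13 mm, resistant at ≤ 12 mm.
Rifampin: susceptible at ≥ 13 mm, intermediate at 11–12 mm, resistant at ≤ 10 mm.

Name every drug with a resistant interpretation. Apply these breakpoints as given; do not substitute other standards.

Cefazolin 22 mm: ≥ 16 mm → susceptible
Clarithromycin (20 mm) in 17–21 mm → intermediate
Gentamicin 27 mm: ≤ 27 mm — Resistant
Ertapenem 21 mm: ≤ 21 mm ⇒ Resistant

gentamicin, ertapenem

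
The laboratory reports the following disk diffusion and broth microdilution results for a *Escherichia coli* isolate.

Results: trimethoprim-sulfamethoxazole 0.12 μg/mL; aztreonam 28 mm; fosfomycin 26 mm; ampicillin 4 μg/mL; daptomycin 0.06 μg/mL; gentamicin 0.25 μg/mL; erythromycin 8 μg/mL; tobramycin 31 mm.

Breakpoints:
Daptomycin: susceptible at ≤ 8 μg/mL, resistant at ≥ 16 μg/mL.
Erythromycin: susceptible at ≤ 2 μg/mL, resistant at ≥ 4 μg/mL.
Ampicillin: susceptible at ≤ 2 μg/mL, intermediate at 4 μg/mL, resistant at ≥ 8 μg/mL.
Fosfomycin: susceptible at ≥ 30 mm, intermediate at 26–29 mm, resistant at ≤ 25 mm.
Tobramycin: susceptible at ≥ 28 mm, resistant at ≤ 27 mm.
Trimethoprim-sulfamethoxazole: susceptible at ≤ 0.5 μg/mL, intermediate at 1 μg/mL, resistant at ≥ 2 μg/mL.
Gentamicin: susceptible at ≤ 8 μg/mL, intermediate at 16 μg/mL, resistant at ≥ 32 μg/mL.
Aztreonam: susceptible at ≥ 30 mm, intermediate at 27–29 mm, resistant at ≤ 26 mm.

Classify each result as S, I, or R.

S, I, I, I, S, S, R, S

Trimethoprim-sulfamethoxazole (0.12 μg/mL) ≤ 0.5 μg/mL — S
Aztreonam 28 mm: in 27–29 mm — intermediate
Fosfomycin 26 mm: in 26–29 mm → intermediate
Ampicillin 4 μg/mL: = 4 μg/mL — I
Daptomycin 0.06 μg/mL: ≤ 8 μg/mL — Susceptible
Gentamicin (0.25 μg/mL) ≤ 8 μg/mL ⇒ Susceptible
Erythromycin (8 μg/mL) ≥ 4 μg/mL — resistant
Tobramycin 31 mm: ≥ 28 mm → S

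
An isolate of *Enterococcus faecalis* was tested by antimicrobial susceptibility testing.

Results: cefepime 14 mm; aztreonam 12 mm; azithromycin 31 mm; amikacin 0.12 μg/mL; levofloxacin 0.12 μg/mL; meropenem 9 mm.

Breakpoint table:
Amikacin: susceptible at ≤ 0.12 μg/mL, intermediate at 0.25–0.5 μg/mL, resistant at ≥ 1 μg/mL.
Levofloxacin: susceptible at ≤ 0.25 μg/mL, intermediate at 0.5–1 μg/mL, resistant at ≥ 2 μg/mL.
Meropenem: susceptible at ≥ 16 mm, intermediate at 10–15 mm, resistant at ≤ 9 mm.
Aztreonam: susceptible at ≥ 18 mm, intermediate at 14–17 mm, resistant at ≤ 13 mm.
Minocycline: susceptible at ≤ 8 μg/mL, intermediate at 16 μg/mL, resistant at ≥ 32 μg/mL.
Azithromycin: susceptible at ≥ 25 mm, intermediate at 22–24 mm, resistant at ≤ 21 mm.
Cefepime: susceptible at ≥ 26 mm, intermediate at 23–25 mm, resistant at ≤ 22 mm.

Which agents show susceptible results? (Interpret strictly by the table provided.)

azithromycin, amikacin, levofloxacin

Cefepime (14 mm) ≤ 22 mm — Resistant
Aztreonam 12 mm: ≤ 13 mm → Resistant
Azithromycin: 31 mm is ≥ 25 mm ⇒ Susceptible
Amikacin 0.12 μg/mL: ≤ 0.12 μg/mL ⇒ S
Levofloxacin 0.12 μg/mL: ≤ 0.25 μg/mL — Susceptible
Meropenem (9 mm) ≤ 9 mm — Resistant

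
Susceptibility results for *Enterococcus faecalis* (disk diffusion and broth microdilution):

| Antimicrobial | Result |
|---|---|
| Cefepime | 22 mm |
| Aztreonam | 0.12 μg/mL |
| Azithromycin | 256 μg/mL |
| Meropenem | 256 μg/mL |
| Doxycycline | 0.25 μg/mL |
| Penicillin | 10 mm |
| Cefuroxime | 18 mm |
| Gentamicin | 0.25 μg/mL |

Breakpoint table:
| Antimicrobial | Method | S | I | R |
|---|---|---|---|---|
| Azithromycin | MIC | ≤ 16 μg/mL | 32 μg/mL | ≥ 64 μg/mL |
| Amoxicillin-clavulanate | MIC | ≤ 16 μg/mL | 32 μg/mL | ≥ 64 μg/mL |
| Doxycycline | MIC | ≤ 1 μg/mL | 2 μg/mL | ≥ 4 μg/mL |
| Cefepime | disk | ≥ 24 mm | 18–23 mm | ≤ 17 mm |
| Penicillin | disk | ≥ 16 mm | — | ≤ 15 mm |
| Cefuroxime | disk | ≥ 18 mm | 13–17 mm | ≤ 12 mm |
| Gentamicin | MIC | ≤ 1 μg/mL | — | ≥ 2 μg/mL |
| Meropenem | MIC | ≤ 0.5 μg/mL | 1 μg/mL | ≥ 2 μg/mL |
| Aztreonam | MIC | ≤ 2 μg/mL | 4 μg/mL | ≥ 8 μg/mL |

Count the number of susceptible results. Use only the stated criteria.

4

Cefepime 22 mm: in 18–23 mm → intermediate
Aztreonam: 0.12 μg/mL is ≤ 2 μg/mL → S
Azithromycin (256 μg/mL) ≥ 64 μg/mL — R
Meropenem: 256 μg/mL is ≥ 2 μg/mL → resistant
Doxycycline 0.25 μg/mL: ≤ 1 μg/mL → S
Penicillin 10 mm: ≤ 15 mm — resistant
Cefuroxime 18 mm: ≥ 18 mm ⇒ S
Gentamicin (0.25 μg/mL) ≤ 1 μg/mL ⇒ susceptible
Susceptible: 4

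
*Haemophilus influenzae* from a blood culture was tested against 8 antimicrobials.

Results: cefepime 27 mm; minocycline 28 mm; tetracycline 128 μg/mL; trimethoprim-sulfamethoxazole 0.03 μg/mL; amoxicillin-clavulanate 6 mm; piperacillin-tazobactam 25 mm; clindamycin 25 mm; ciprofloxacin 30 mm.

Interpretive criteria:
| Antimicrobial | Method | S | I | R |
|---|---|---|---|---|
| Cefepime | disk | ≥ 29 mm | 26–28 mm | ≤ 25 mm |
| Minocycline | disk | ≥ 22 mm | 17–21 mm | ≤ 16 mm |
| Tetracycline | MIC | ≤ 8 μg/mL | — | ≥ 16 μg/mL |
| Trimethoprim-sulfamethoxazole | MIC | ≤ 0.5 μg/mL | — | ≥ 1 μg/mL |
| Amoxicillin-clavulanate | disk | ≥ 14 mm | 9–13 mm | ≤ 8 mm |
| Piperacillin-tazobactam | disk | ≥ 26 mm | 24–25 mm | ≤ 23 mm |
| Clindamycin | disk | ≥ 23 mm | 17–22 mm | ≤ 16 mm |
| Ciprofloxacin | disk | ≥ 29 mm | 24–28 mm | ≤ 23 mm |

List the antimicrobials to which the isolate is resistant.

Cefepime: 27 mm is in 26–28 mm — Intermediate
Minocycline 28 mm: ≥ 22 mm ⇒ Susceptible
Tetracycline: 128 μg/mL is ≥ 16 μg/mL → resistant
Trimethoprim-sulfamethoxazole: 0.03 μg/mL is ≤ 0.5 μg/mL — susceptible
Amoxicillin-clavulanate: 6 mm is ≤ 8 mm → Resistant
Piperacillin-tazobactam (25 mm) in 24–25 mm — I
Clindamycin: 25 mm is ≥ 23 mm → Susceptible
Ciprofloxacin 30 mm: ≥ 29 mm ⇒ S

tetracycline, amoxicillin-clavulanate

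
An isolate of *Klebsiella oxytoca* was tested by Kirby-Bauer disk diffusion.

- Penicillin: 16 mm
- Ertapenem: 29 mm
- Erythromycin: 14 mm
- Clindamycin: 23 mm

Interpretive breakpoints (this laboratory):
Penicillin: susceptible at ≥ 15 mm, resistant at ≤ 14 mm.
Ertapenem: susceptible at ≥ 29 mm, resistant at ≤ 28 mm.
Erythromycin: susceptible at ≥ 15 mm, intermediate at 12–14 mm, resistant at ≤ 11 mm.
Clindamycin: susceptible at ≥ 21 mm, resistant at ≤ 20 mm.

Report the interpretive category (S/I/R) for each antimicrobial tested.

Penicillin: 16 mm is ≥ 15 mm → Susceptible
Ertapenem (29 mm) ≥ 29 mm ⇒ susceptible
Erythromycin: 14 mm is in 12–14 mm ⇒ Intermediate
Clindamycin 23 mm: ≥ 21 mm ⇒ susceptible

S, S, I, S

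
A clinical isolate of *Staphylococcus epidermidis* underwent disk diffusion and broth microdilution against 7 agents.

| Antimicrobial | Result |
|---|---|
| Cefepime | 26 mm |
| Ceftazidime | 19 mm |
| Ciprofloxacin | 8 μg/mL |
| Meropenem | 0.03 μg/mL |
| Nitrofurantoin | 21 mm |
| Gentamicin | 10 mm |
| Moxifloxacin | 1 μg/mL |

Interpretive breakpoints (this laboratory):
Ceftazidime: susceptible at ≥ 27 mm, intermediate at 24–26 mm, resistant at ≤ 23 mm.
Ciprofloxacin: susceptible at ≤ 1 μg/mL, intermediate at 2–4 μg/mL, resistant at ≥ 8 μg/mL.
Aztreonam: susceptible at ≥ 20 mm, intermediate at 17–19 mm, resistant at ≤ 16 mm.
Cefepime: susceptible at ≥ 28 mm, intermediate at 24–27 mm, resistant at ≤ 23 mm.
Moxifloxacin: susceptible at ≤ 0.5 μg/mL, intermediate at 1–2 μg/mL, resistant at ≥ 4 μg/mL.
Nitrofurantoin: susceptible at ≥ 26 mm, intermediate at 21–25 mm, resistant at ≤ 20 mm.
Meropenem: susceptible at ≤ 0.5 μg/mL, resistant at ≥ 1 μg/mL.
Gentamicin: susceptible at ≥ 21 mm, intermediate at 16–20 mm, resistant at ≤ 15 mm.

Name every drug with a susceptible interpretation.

Cefepime 26 mm: in 24–27 mm — I
Ceftazidime: 19 mm is ≤ 23 mm ⇒ resistant
Ciprofloxacin 8 μg/mL: ≥ 8 μg/mL — R
Meropenem 0.03 μg/mL: ≤ 0.5 μg/mL → Susceptible
Nitrofurantoin 21 mm: in 21–25 mm — I
Gentamicin (10 mm) ≤ 15 mm — R
Moxifloxacin: 1 μg/mL is in 1–2 μg/mL ⇒ intermediate

meropenem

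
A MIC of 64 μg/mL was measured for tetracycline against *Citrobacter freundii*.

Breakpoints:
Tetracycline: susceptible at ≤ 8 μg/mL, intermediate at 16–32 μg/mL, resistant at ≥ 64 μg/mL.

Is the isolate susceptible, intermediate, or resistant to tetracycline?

Tetracycline 64 μg/mL: ≥ 64 μg/mL ⇒ resistant

R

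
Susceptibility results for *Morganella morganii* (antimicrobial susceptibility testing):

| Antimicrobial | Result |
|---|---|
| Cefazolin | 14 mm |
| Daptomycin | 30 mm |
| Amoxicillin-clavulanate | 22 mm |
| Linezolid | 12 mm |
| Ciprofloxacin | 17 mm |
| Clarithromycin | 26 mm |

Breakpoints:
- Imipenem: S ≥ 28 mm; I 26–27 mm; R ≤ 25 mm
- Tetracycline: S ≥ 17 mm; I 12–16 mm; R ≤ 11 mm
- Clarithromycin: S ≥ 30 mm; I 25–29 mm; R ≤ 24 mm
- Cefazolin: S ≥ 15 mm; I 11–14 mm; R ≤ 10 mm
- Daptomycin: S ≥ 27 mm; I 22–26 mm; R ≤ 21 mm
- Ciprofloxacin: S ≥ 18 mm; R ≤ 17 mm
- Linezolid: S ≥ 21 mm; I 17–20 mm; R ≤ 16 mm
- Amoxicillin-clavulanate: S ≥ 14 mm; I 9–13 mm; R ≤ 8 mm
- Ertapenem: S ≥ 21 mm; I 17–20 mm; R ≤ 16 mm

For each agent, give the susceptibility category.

I, S, S, R, R, I

Cefazolin: 14 mm is in 11–14 mm — Intermediate
Daptomycin: 30 mm is ≥ 27 mm — Susceptible
Amoxicillin-clavulanate (22 mm) ≥ 14 mm → susceptible
Linezolid (12 mm) ≤ 16 mm ⇒ resistant
Ciprofloxacin 17 mm: ≤ 17 mm — R
Clarithromycin: 26 mm is in 25–29 mm → I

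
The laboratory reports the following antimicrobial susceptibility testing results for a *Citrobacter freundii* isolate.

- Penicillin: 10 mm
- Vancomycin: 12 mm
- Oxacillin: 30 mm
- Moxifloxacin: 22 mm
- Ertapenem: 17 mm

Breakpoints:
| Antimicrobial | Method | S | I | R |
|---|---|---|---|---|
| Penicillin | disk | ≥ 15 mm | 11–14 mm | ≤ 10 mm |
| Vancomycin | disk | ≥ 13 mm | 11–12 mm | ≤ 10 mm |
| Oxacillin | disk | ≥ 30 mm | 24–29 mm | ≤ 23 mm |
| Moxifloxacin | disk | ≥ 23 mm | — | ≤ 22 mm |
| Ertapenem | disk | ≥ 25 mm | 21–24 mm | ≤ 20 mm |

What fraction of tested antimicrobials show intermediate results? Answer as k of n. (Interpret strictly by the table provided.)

Penicillin: 10 mm is ≤ 10 mm — R
Vancomycin (12 mm) in 11–12 mm → intermediate
Oxacillin (30 mm) ≥ 30 mm — Susceptible
Moxifloxacin: 22 mm is ≤ 22 mm ⇒ R
Ertapenem: 17 mm is ≤ 20 mm → R
Intermediate: 1/5

1 of 5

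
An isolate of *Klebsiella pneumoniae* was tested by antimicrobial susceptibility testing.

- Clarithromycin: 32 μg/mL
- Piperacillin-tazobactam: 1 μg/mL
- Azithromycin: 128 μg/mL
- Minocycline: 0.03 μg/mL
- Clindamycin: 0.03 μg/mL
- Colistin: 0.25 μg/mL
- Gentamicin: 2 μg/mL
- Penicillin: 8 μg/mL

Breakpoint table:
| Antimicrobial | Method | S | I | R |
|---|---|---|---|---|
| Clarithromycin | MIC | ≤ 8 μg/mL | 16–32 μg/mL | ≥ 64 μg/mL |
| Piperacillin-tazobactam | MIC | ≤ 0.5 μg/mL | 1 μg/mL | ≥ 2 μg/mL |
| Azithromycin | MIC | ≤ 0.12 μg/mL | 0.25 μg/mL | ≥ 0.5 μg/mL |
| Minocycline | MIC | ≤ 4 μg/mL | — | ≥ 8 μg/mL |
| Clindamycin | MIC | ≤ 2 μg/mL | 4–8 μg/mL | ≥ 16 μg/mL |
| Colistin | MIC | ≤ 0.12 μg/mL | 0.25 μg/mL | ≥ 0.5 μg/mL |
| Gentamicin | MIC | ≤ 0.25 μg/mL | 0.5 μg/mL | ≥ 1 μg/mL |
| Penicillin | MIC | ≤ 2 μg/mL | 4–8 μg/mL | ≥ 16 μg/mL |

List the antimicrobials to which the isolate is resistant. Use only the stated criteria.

Clarithromycin (32 μg/mL) in 16–32 μg/mL ⇒ Intermediate
Piperacillin-tazobactam: 1 μg/mL is = 1 μg/mL — intermediate
Azithromycin 128 μg/mL: ≥ 0.5 μg/mL — resistant
Minocycline 0.03 μg/mL: ≤ 4 μg/mL ⇒ S
Clindamycin 0.03 μg/mL: ≤ 2 μg/mL → susceptible
Colistin 0.25 μg/mL: = 0.25 μg/mL — intermediate
Gentamicin (2 μg/mL) ≥ 1 μg/mL ⇒ R
Penicillin: 8 μg/mL is in 4–8 μg/mL — I

azithromycin, gentamicin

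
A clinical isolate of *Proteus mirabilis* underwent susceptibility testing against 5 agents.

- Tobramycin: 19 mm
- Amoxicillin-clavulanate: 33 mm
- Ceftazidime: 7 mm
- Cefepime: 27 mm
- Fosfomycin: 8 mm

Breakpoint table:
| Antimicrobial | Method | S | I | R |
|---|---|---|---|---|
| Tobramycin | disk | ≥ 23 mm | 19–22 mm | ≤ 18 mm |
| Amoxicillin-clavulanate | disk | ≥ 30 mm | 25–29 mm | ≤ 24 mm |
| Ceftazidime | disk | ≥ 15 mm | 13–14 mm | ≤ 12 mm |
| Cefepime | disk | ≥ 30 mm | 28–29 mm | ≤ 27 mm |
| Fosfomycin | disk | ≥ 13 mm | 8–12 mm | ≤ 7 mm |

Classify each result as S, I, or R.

Tobramycin: 19 mm is in 19–22 mm — intermediate
Amoxicillin-clavulanate: 33 mm is ≥ 30 mm → susceptible
Ceftazidime 7 mm: ≤ 12 mm ⇒ R
Cefepime (27 mm) ≤ 27 mm — R
Fosfomycin: 8 mm is in 8–12 mm → Intermediate

I, S, R, R, I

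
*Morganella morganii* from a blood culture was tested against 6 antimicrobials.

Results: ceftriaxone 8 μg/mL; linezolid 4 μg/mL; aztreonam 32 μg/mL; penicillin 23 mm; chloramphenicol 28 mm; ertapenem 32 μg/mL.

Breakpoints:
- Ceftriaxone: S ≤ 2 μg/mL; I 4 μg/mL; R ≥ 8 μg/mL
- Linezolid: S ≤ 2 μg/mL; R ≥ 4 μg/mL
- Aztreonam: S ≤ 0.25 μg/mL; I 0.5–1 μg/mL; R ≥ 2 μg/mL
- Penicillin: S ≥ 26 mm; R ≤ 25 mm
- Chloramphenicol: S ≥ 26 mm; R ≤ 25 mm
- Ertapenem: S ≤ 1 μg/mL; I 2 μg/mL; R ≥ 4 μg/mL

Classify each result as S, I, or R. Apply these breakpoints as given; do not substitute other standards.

Ceftriaxone: 8 μg/mL is ≥ 8 μg/mL → R
Linezolid (4 μg/mL) ≥ 4 μg/mL — resistant
Aztreonam (32 μg/mL) ≥ 2 μg/mL ⇒ Resistant
Penicillin 23 mm: ≤ 25 mm — resistant
Chloramphenicol: 28 mm is ≥ 26 mm — Susceptible
Ertapenem: 32 μg/mL is ≥ 4 μg/mL ⇒ resistant

R, R, R, R, S, R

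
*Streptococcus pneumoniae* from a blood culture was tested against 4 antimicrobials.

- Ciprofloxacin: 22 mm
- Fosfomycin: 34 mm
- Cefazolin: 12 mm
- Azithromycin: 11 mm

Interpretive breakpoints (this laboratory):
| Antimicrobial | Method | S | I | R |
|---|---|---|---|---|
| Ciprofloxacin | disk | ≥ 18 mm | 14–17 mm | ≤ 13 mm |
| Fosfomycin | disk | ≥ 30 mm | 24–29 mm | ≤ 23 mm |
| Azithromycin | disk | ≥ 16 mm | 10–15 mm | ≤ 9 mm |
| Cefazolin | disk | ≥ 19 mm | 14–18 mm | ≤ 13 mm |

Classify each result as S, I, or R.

Ciprofloxacin (22 mm) ≥ 18 mm → Susceptible
Fosfomycin (34 mm) ≥ 30 mm ⇒ S
Cefazolin 12 mm: ≤ 13 mm — Resistant
Azithromycin: 11 mm is in 10–15 mm → intermediate

S, S, R, I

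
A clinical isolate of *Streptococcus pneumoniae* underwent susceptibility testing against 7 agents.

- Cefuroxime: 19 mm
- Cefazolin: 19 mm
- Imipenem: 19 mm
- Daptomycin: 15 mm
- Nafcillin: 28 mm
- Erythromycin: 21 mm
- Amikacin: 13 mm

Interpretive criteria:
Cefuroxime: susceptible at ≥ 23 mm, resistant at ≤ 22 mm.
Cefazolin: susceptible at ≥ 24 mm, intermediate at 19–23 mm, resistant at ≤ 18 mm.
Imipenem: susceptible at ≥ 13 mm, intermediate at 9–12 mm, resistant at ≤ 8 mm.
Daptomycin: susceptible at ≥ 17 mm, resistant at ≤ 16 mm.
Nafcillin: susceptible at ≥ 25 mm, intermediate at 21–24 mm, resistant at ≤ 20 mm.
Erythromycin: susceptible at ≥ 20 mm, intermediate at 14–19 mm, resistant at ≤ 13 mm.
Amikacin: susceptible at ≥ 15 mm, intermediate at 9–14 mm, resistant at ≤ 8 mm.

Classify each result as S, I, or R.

Cefuroxime (19 mm) ≤ 22 mm → resistant
Cefazolin: 19 mm is in 19–23 mm → Intermediate
Imipenem (19 mm) ≥ 13 mm ⇒ S
Daptomycin (15 mm) ≤ 16 mm ⇒ R
Nafcillin (28 mm) ≥ 25 mm ⇒ susceptible
Erythromycin 21 mm: ≥ 20 mm — susceptible
Amikacin 13 mm: in 9–14 mm ⇒ intermediate

R, I, S, R, S, S, I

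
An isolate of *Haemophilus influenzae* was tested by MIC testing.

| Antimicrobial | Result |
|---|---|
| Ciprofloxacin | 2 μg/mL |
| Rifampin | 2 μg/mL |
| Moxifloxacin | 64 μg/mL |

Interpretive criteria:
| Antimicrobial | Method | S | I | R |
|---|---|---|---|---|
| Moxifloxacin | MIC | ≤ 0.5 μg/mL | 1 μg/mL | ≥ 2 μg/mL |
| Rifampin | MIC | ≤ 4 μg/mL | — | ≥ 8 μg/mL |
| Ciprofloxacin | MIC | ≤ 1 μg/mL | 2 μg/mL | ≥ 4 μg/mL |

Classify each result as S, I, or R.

I, S, R

Ciprofloxacin 2 μg/mL: = 2 μg/mL — I
Rifampin 2 μg/mL: ≤ 4 μg/mL ⇒ S
Moxifloxacin (64 μg/mL) ≥ 2 μg/mL ⇒ resistant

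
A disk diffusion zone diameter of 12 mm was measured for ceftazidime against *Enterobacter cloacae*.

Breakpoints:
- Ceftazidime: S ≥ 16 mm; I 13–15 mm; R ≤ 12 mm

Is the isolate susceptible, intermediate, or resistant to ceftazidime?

Ceftazidime (12 mm) ≤ 12 mm — Resistant

Resistant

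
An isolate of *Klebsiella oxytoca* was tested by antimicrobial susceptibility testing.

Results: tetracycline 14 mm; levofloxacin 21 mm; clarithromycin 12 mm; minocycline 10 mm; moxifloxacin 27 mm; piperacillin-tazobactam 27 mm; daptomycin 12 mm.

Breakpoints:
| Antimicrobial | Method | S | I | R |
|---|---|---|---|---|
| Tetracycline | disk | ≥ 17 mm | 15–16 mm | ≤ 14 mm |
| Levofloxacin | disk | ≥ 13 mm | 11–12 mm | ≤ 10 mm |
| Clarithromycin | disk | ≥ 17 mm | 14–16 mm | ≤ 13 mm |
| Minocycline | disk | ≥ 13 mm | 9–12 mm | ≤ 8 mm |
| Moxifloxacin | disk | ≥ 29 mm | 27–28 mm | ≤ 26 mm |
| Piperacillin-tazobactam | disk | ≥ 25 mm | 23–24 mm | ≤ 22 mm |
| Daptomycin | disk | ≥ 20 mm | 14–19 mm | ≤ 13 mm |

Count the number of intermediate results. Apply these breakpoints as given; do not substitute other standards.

2

Tetracycline: 14 mm is ≤ 14 mm ⇒ Resistant
Levofloxacin: 21 mm is ≥ 13 mm — S
Clarithromycin 12 mm: ≤ 13 mm → R
Minocycline 10 mm: in 9–12 mm → intermediate
Moxifloxacin: 27 mm is in 27–28 mm — intermediate
Piperacillin-tazobactam: 27 mm is ≥ 25 mm → Susceptible
Daptomycin 12 mm: ≤ 13 mm → resistant
Intermediate: 2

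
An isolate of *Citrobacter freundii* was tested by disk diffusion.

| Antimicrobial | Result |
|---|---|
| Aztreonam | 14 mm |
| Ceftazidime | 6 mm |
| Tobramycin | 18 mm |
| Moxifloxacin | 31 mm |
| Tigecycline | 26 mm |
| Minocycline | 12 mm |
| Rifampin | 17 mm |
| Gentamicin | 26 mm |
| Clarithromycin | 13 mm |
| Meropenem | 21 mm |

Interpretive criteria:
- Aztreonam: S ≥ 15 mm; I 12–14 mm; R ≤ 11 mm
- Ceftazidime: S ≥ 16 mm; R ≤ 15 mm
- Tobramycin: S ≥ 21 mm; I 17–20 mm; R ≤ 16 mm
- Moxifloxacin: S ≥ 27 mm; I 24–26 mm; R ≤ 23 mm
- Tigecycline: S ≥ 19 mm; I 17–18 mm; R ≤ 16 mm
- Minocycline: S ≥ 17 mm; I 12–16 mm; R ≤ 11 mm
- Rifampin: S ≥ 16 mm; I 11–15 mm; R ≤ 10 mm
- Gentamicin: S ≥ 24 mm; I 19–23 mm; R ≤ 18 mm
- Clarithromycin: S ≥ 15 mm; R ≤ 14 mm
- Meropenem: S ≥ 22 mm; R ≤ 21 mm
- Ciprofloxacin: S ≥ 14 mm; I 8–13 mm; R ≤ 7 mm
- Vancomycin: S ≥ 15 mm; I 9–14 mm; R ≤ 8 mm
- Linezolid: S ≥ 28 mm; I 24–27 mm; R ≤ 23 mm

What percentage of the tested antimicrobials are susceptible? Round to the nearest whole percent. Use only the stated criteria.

40%

Aztreonam (14 mm) in 12–14 mm → I
Ceftazidime: 6 mm is ≤ 15 mm → Resistant
Tobramycin 18 mm: in 17–20 mm ⇒ intermediate
Moxifloxacin: 31 mm is ≥ 27 mm ⇒ S
Tigecycline 26 mm: ≥ 19 mm ⇒ susceptible
Minocycline: 12 mm is in 12–16 mm ⇒ intermediate
Rifampin 17 mm: ≥ 16 mm → susceptible
Gentamicin (26 mm) ≥ 24 mm — S
Clarithromycin (13 mm) ≤ 14 mm → resistant
Meropenem 21 mm: ≤ 21 mm — Resistant
Susceptible: 4/10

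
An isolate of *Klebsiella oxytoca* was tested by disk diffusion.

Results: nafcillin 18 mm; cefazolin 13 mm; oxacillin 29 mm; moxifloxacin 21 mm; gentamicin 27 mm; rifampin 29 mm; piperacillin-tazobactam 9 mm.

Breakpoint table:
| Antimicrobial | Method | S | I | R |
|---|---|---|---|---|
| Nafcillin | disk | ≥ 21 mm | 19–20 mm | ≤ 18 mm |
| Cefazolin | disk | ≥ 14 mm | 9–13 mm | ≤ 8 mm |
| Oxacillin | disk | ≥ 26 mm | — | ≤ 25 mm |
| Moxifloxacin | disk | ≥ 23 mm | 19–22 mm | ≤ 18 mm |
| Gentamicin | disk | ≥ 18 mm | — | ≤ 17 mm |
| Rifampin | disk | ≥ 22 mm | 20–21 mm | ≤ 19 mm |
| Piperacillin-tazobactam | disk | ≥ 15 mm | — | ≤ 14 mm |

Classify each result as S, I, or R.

Nafcillin 18 mm: ≤ 18 mm — Resistant
Cefazolin (13 mm) in 9–13 mm — Intermediate
Oxacillin: 29 mm is ≥ 26 mm — susceptible
Moxifloxacin: 21 mm is in 19–22 mm → intermediate
Gentamicin 27 mm: ≥ 18 mm ⇒ Susceptible
Rifampin: 29 mm is ≥ 22 mm ⇒ S
Piperacillin-tazobactam 9 mm: ≤ 14 mm → resistant

R, I, S, I, S, S, R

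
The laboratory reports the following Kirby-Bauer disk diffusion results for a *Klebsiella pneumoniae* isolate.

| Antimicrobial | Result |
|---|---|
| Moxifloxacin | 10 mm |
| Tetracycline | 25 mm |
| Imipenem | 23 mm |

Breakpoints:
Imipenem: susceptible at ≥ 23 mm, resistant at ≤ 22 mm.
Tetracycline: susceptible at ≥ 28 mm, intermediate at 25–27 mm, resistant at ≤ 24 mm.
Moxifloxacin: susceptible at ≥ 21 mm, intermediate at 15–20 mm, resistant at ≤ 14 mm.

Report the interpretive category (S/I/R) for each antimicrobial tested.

Moxifloxacin (10 mm) ≤ 14 mm ⇒ Resistant
Tetracycline: 25 mm is in 25–27 mm → I
Imipenem: 23 mm is ≥ 23 mm ⇒ susceptible

R, I, S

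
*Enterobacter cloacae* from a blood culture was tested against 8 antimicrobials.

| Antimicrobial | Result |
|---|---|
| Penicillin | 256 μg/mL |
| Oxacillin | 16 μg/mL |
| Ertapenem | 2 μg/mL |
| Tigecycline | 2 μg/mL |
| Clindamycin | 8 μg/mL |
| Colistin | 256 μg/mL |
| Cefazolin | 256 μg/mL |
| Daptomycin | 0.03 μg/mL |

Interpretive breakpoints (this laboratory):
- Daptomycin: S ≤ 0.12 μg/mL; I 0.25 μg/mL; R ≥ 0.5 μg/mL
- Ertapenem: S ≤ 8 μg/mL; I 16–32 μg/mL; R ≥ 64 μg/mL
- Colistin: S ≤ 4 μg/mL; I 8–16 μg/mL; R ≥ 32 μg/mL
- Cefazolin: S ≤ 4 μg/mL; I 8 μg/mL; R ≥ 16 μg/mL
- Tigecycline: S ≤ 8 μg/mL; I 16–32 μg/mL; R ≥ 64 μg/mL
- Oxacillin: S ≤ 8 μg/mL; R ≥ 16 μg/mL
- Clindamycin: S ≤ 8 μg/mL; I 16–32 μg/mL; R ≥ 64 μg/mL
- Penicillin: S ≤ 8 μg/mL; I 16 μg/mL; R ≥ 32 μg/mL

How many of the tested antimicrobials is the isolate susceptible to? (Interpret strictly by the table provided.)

4

Penicillin (256 μg/mL) ≥ 32 μg/mL ⇒ R
Oxacillin 16 μg/mL: ≥ 16 μg/mL — R
Ertapenem 2 μg/mL: ≤ 8 μg/mL → susceptible
Tigecycline: 2 μg/mL is ≤ 8 μg/mL — susceptible
Clindamycin (8 μg/mL) ≤ 8 μg/mL ⇒ S
Colistin: 256 μg/mL is ≥ 32 μg/mL → resistant
Cefazolin (256 μg/mL) ≥ 16 μg/mL → resistant
Daptomycin (0.03 μg/mL) ≤ 0.12 μg/mL → Susceptible
Susceptible: 4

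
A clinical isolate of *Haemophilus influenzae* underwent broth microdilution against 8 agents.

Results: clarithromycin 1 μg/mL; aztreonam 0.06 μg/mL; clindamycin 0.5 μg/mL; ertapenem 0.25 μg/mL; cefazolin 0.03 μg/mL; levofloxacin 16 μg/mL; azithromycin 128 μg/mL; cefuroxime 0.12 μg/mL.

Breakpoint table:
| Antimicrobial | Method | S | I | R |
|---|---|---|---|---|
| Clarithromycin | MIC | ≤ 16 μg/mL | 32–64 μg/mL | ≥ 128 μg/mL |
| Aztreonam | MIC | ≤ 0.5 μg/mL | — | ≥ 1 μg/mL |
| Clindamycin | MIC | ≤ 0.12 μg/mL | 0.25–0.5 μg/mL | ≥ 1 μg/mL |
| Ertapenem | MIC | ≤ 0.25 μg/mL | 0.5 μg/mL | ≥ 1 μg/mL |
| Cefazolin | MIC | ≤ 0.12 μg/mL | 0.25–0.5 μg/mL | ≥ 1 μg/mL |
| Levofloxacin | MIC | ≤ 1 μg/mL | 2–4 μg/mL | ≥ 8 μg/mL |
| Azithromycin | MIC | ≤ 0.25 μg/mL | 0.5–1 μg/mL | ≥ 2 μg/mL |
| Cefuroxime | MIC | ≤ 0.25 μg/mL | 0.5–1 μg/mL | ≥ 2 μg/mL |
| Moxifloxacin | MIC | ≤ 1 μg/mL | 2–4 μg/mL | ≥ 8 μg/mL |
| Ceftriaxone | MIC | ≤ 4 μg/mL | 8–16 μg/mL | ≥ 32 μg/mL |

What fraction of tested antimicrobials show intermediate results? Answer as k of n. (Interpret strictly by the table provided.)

1 of 8

Clarithromycin: 1 μg/mL is ≤ 16 μg/mL ⇒ susceptible
Aztreonam (0.06 μg/mL) ≤ 0.5 μg/mL → susceptible
Clindamycin: 0.5 μg/mL is in 0.25–0.5 μg/mL ⇒ Intermediate
Ertapenem (0.25 μg/mL) ≤ 0.25 μg/mL — susceptible
Cefazolin: 0.03 μg/mL is ≤ 0.12 μg/mL → S
Levofloxacin 16 μg/mL: ≥ 8 μg/mL → Resistant
Azithromycin (128 μg/mL) ≥ 2 μg/mL ⇒ R
Cefuroxime (0.12 μg/mL) ≤ 0.25 μg/mL — S
Intermediate: 1/8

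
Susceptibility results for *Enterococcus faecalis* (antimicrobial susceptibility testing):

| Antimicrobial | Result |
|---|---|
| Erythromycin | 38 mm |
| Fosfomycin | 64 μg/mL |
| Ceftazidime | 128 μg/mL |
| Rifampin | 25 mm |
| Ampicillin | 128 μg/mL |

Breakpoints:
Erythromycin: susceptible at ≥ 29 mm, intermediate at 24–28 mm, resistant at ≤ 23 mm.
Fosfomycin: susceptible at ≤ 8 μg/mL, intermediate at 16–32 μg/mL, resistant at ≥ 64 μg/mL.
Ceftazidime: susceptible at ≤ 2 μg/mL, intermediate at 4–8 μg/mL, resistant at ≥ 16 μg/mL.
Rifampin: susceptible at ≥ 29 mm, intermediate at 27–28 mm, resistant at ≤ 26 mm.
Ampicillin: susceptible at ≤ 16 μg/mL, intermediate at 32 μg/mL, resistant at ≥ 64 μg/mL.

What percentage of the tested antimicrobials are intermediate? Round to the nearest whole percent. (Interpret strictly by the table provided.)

0%

Erythromycin (38 mm) ≥ 29 mm → Susceptible
Fosfomycin (64 μg/mL) ≥ 64 μg/mL → resistant
Ceftazidime (128 μg/mL) ≥ 16 μg/mL ⇒ R
Rifampin 25 mm: ≤ 26 mm ⇒ Resistant
Ampicillin: 128 μg/mL is ≥ 64 μg/mL → R
Intermediate: 0/5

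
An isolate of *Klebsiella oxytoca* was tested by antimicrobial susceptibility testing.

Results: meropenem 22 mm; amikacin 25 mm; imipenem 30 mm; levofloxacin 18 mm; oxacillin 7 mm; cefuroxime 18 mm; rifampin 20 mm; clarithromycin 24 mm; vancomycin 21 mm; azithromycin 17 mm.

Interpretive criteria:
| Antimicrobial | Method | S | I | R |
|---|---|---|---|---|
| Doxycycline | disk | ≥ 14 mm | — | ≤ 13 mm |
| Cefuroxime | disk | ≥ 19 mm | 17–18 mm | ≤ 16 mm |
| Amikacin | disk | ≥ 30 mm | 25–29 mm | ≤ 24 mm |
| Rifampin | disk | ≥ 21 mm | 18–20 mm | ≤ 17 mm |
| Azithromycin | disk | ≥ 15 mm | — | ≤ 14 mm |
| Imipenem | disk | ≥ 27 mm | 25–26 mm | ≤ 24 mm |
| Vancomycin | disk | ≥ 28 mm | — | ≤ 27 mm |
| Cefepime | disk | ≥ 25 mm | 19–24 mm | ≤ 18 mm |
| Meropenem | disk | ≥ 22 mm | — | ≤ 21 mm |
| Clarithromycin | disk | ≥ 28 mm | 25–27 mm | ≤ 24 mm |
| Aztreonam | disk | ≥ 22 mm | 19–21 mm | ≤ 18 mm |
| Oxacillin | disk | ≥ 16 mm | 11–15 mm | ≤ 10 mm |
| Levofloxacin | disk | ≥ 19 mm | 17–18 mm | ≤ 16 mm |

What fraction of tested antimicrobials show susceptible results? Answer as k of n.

3 of 10

Meropenem 22 mm: ≥ 22 mm → S
Amikacin 25 mm: in 25–29 mm — intermediate
Imipenem (30 mm) ≥ 27 mm → Susceptible
Levofloxacin (18 mm) in 17–18 mm ⇒ I
Oxacillin 7 mm: ≤ 10 mm → R
Cefuroxime 18 mm: in 17–18 mm → I
Rifampin: 20 mm is in 18–20 mm → intermediate
Clarithromycin: 24 mm is ≤ 24 mm — resistant
Vancomycin (21 mm) ≤ 27 mm → resistant
Azithromycin: 17 mm is ≥ 15 mm ⇒ Susceptible
Susceptible: 3/10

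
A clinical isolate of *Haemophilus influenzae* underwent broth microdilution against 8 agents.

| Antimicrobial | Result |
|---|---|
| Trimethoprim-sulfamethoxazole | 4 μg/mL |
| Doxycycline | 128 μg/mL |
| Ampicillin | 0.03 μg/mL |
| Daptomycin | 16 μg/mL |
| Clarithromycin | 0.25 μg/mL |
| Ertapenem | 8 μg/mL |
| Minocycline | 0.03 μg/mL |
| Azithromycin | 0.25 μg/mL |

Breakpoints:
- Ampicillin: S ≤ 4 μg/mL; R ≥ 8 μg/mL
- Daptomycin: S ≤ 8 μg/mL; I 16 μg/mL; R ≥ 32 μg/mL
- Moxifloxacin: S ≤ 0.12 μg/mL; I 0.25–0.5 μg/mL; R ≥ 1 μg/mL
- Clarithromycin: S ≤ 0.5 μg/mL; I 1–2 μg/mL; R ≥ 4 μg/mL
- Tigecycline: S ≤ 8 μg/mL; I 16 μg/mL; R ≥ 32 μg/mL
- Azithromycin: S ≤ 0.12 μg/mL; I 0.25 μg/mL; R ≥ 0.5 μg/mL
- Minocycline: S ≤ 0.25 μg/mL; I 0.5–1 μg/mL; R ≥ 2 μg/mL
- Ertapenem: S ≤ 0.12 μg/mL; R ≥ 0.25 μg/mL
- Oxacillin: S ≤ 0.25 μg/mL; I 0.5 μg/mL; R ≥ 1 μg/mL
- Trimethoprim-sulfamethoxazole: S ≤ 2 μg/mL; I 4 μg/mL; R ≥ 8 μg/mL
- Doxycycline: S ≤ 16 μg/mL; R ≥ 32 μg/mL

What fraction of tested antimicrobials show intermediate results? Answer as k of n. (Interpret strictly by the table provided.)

Trimethoprim-sulfamethoxazole: 4 μg/mL is = 4 μg/mL ⇒ I
Doxycycline (128 μg/mL) ≥ 32 μg/mL — R
Ampicillin (0.03 μg/mL) ≤ 4 μg/mL → S
Daptomycin (16 μg/mL) = 16 μg/mL — I
Clarithromycin (0.25 μg/mL) ≤ 0.5 μg/mL ⇒ S
Ertapenem (8 μg/mL) ≥ 0.25 μg/mL → resistant
Minocycline 0.03 μg/mL: ≤ 0.25 μg/mL ⇒ Susceptible
Azithromycin (0.25 μg/mL) = 0.25 μg/mL → Intermediate
Intermediate: 3/8

3 of 8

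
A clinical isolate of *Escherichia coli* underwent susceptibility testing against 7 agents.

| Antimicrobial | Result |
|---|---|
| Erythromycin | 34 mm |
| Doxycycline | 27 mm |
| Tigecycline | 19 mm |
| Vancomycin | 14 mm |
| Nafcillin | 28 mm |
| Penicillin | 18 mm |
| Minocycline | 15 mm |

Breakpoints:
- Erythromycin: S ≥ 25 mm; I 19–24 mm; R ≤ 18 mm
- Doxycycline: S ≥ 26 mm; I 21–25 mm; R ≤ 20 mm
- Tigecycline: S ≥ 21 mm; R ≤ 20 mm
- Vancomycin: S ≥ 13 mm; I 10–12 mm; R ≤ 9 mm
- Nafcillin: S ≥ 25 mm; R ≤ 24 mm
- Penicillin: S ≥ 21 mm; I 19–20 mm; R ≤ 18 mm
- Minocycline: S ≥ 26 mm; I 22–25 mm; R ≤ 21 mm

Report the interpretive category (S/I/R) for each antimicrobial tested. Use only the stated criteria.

S, S, R, S, S, R, R

Erythromycin (34 mm) ≥ 25 mm — S
Doxycycline 27 mm: ≥ 26 mm → Susceptible
Tigecycline 19 mm: ≤ 20 mm → R
Vancomycin: 14 mm is ≥ 13 mm → S
Nafcillin (28 mm) ≥ 25 mm — Susceptible
Penicillin (18 mm) ≤ 18 mm — R
Minocycline (15 mm) ≤ 21 mm ⇒ R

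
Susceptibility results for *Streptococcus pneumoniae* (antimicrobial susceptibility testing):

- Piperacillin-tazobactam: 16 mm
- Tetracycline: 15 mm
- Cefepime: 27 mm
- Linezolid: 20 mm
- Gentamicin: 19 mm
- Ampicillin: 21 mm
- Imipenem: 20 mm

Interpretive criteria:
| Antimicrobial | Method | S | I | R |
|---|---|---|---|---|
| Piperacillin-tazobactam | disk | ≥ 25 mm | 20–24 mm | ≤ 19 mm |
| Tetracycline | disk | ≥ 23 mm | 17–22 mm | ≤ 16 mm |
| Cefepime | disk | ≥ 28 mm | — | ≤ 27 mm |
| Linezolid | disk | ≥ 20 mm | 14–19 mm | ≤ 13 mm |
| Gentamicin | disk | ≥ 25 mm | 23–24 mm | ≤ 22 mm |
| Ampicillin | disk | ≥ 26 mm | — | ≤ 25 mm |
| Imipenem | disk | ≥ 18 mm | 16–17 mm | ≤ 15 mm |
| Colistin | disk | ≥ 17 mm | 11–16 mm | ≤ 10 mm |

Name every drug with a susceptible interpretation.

Piperacillin-tazobactam: 16 mm is ≤ 19 mm ⇒ R
Tetracycline (15 mm) ≤ 16 mm — R
Cefepime: 27 mm is ≤ 27 mm ⇒ Resistant
Linezolid (20 mm) ≥ 20 mm ⇒ S
Gentamicin (19 mm) ≤ 22 mm ⇒ Resistant
Ampicillin (21 mm) ≤ 25 mm — Resistant
Imipenem: 20 mm is ≥ 18 mm ⇒ S

linezolid, imipenem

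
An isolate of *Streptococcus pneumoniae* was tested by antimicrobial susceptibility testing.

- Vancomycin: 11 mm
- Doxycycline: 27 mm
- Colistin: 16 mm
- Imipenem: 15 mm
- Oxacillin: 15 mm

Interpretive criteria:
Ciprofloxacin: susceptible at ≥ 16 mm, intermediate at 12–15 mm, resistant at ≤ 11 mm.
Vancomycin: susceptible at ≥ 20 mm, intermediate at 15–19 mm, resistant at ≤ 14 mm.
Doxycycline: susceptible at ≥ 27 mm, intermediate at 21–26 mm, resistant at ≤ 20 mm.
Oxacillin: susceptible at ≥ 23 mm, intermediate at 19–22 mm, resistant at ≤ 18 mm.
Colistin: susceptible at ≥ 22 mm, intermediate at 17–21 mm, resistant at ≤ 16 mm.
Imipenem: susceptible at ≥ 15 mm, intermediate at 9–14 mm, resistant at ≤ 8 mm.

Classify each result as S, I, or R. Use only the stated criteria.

Vancomycin (11 mm) ≤ 14 mm — resistant
Doxycycline: 27 mm is ≥ 27 mm — susceptible
Colistin (16 mm) ≤ 16 mm → Resistant
Imipenem 15 mm: ≥ 15 mm — susceptible
Oxacillin 15 mm: ≤ 18 mm → R

R, S, R, S, R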